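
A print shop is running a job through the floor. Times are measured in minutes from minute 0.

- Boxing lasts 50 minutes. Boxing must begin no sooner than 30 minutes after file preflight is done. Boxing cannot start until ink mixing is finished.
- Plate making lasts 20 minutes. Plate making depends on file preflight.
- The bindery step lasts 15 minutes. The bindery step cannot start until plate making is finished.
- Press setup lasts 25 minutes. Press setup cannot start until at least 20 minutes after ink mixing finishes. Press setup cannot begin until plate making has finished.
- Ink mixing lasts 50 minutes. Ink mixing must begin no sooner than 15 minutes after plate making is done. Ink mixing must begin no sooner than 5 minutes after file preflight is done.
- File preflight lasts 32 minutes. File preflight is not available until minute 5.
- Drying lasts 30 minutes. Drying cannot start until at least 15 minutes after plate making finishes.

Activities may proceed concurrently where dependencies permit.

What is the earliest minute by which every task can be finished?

After its own release at minute 5, file preflight can start at minute 5 and finishes at minute 37.
After file preflight (finishes minute 37), plate making can start at minute 37 and finishes at minute 57.
The bindery step cannot begin until plate making (finishes minute 57). It runs from minute 57 to 57 + 15 = minute 72.
Drying waits on plate making (finishes minute 57, plus 15-minute gap → minute 72), so it starts at minute 72 and finishes at 72 + 30 = minute 102.
For ink mixing: plate making (finishes minute 57, plus 15-minute gap → minute 72); file preflight (finishes minute 37, plus 5-minute gap → minute 42). Taking the maximum gives a start of minute 72, and it finishes at 72 + 50 = minute 122.
Boxing cannot start until file preflight (finishes minute 37, plus 30-minute gap → minute 67); ink mixing (finishes minute 122). The controlling bound is minute 122, so boxing finishes at 122 + 50 = minute 172.
For press setup: ink mixing (finishes minute 122, plus 20-minute gap → minute 142); plate making (finishes minute 57). Taking the maximum gives a start of minute 142, and it finishes at 142 + 25 = minute 167.
All tasks are finished once the last one completes. Finish times: File preflight at 37, Plate making at 57, Ink mixing at 122, Press setup at 167, Drying at 102, The bindery step at 72, Boxing at 172. The latest is minute 172.

172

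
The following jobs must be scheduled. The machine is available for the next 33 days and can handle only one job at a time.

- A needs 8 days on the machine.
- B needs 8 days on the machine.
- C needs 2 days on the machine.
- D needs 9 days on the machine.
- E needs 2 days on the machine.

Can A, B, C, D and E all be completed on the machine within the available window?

Running back to back, the jobs need 8 + 8 + 2 + 9 + 2 = 29 days on the machine.
Since 29 ≤ 33, they fit within the window.

Yes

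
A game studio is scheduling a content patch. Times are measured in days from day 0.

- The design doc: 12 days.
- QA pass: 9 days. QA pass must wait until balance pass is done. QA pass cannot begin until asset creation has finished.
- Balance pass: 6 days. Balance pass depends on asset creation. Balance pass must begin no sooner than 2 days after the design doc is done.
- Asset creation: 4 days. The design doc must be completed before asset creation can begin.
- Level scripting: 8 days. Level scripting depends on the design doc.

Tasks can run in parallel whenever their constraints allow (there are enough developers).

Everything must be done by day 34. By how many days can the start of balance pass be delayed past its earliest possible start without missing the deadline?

3

The design doc has no prerequisites, so it starts at day 0 and finishes at day 12.
Asset creation waits on the design doc (finishes day 12), so it starts at day 12 and finishes at 12 + 4 = day 16.
Balance pass cannot start until asset creation (finishes day 16); the design doc (finishes day 12, plus 2-day gap → day 14). The controlling bound is day 16, so balance pass finishes at 16 + 6 = day 22.

Working backward from the deadline:
To finish by day 34, QA pass (duration 9) must start no later than day 25.
Balance pass feeds into QA pass (must start by day 25); so balance pass must finish by day 25 and therefore start by day 19.
So balance pass can start as early as day 16 and as late as day 19, giving 19 − 16 = 3 days of slack.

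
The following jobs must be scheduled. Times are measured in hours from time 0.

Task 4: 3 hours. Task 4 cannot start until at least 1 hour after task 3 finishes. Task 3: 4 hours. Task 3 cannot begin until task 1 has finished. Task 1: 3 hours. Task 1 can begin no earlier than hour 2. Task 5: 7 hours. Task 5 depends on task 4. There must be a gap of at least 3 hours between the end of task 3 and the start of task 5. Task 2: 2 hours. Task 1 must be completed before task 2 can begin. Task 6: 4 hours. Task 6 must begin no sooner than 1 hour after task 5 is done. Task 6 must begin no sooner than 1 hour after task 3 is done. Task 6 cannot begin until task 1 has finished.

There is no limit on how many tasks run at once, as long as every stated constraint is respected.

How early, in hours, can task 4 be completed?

13

Task 1 waits on its own release at hour 2, so it starts at hour 2 and finishes at 2 + 3 = hour 5.
Task 3 cannot begin until task 1 (finishes hour 5). It runs from hour 5 to 5 + 4 = hour 9.
After task 3 (finishes hour 9, plus 1-hour gap → hour 10), task 4 can start at hour 10 and finishes at hour 13.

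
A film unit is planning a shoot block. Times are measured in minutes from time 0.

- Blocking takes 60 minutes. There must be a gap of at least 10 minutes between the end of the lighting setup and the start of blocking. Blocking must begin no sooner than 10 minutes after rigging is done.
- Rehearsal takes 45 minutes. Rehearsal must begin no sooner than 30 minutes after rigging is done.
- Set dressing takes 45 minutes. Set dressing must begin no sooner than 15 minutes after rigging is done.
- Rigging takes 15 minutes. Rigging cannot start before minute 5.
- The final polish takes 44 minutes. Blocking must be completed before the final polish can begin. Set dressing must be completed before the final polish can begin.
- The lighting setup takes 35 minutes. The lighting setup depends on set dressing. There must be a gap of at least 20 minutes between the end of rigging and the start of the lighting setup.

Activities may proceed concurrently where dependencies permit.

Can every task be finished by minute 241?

Yes

Rigging waits on its own release at minute 5, so it starts at minute 5 and finishes at 5 + 15 = minute 20.
Rehearsal cannot begin until rigging (finishes minute 20, plus 30-minute gap → minute 50). It runs from minute 50 to 50 + 45 = minute 95.
Set dressing waits on rigging (finishes minute 20, plus 15-minute gap → minute 35), so it starts at minute 35 and finishes at 35 + 45 = minute 80.
For the lighting setup: set dressing (finishes minute 80); rigging (finishes minute 20, plus 20-minute gap → minute 40). Taking the maximum gives a start of minute 80, and it finishes at 80 + 35 = minute 115.
Blocking cannot start until the lighting setup (finishes minute 115, plus 10-minute gap → minute 125); rigging (finishes minute 20, plus 10-minute gap → minute 30). The controlling bound is minute 125, so blocking finishes at 125 + 60 = minute 185.
For the final polish: blocking (finishes minute 185); set dressing (finishes minute 80). Taking the maximum gives a start of minute 185, and it finishes at 185 + 44 = minute 229.
Every task is finished by minute 229, which is no later than the deadline of 241, so the schedule is feasible.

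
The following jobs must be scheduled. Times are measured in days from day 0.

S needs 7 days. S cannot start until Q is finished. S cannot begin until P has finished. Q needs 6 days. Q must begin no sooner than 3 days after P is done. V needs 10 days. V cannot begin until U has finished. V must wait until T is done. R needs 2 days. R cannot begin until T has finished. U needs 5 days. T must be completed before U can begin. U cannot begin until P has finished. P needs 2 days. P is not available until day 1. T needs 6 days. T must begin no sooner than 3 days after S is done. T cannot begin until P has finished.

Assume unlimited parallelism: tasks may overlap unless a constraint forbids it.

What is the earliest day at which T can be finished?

28

P waits on its own release at day 1, so it starts at day 1 and finishes at 1 + 2 = day 3.
After P (finishes day 3, plus 3-day gap → day 6), Q can start at day 6 and finishes at day 12.
S needs all of Q (finishes day 12); P (finishes day 3). That puts its earliest start at day 12; it finishes at 12 + 7 = day 19.
T cannot start until S (finishes day 19, plus 3-day gap → day 22); P (finishes day 3). The controlling bound is day 22, so T finishes at 22 + 6 = day 28.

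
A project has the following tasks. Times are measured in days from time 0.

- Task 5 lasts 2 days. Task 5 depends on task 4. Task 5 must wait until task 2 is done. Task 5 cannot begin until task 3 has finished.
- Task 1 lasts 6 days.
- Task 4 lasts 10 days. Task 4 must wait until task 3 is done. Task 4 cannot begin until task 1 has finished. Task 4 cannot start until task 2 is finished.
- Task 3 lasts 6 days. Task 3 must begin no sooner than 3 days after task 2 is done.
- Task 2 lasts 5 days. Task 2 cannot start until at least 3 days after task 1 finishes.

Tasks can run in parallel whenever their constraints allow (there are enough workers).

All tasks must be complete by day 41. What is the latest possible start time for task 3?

Task 5 must finish by day 41; it takes 2 days, so it must start by 41 − 2 = day 39.
Since task 5 (must start by day 39) depends on it, task 4 must finish by day 39. Backing off its 10-day duration gives a latest start of day 29.
Task 3 feeds task 4 (must start by day 29); task 5 (must start by day 39). Taking the minimum, task 3 must finish by day 29 and start by 29 − 6 = day 23.

23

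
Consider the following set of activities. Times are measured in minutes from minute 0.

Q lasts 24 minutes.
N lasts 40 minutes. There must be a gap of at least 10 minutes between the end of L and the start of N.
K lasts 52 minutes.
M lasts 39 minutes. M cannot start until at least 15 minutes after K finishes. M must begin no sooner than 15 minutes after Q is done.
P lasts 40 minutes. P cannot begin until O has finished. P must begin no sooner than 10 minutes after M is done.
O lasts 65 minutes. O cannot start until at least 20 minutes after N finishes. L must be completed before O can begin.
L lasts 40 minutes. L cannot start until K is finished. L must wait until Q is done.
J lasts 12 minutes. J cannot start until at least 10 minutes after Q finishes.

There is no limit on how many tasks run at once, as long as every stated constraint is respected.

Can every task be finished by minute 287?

Yes

Q can start immediately at minute 0; it finishes at minute 24.
J cannot begin until Q (finishes minute 24, plus 10-minute gap → minute 34). It runs from minute 34 to 34 + 12 = minute 46.
K can start immediately at minute 0; it finishes at minute 52.
M needs all of K (finishes minute 52, plus 15-minute gap → minute 67); Q (finishes minute 24, plus 15-minute gap → minute 39). That puts its earliest start at minute 67; it finishes at 67 + 39 = minute 106.
L needs all of K (finishes minute 52); Q (finishes minute 24). That puts its earliest start at minute 52; it finishes at 52 + 40 = minute 92.
N waits on L (finishes minute 92, plus 10-minute gap → minute 102), so it starts at minute 102 and finishes at 102 + 40 = minute 142.
For O: N (finishes minute 142, plus 20-minute gap → minute 162); L (finishes minute 92). Taking the maximum gives a start of minute 162, and it finishes at 162 + 65 = minute 227.
P cannot start until O (finishes minute 227); M (finishes minute 106, plus 10-minute gap → minute 116). The controlling bound is minute 227, so P finishes at 227 + 40 = minute 267.
Every task is finished by minute 267, which is no later than the deadline of 287, so the schedule is feasible.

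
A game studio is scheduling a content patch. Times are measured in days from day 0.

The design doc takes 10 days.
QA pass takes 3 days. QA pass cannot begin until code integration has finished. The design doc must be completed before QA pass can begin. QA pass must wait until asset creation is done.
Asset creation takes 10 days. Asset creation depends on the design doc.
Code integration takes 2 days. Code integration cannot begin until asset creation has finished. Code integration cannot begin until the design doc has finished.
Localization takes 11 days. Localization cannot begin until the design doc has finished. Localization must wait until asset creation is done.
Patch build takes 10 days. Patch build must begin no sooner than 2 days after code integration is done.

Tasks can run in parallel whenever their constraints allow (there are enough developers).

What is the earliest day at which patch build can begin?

The design doc has no prerequisites, so it starts at day 0 and finishes at day 10.
After the design doc (finishes day 10), asset creation can start at day 10 and finishes at day 20.
Code integration has to wait for asset creation (finishes day 20); the design doc (finishes day 10). The latest of these is day 20, so code integration runs day 20 to 20 + 2 = day 22.
Patch build waits on code integration (finishes day 22, plus 2-day gap → day 24), so the earliest it can start is day 24.

24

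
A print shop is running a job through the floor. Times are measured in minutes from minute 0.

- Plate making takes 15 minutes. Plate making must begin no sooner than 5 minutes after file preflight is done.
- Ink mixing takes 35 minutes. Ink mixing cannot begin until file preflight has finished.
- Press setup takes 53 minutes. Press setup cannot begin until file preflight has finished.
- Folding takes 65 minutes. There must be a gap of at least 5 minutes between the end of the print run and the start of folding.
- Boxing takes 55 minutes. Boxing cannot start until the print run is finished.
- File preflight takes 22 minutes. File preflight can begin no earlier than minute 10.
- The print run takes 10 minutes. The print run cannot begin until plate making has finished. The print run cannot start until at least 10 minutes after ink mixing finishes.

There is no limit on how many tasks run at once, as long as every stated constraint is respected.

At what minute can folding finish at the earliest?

157

File preflight waits on its own release at minute 10, so it starts at minute 10 and finishes at 10 + 22 = minute 32.
After file preflight (finishes minute 32), ink mixing can start at minute 32 and finishes at minute 67.
After file preflight (finishes minute 32, plus 5-minute gap → minute 37), plate making can start at minute 37 and finishes at minute 52.
The print run needs all of plate making (finishes minute 52); ink mixing (finishes minute 67, plus 10-minute gap → minute 77). That puts its earliest start at minute 77; it finishes at 77 + 10 = minute 87.
After the print run (finishes minute 87, plus 5-minute gap → minute 92), folding can start at minute 92 and finishes at minute 157.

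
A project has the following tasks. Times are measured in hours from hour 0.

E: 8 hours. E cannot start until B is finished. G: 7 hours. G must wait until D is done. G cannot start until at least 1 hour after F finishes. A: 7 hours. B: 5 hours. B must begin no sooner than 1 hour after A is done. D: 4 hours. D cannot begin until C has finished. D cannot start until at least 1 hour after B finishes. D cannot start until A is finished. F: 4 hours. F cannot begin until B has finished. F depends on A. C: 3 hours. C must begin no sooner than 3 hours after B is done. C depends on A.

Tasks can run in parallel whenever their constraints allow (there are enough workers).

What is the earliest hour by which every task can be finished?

A can start immediately at hour 0; it finishes at hour 7.
B waits on A (finishes hour 7, plus 1-hour gap → hour 8), so it starts at hour 8 and finishes at 8 + 5 = hour 13.
F has to wait for B (finishes hour 13); A (finishes hour 7). The latest of these is hour 13, so F runs hour 13 to 13 + 4 = hour 17.
After B (finishes hour 13), E can start at hour 13 and finishes at hour 21.
C needs all of B (finishes hour 13, plus 3-hour gap → hour 16); A (finishes hour 7). That puts its earliest start at hour 16; it finishes at 16 + 3 = hour 19.
D cannot start until C (finishes hour 19); B (finishes hour 13, plus 1-hour gap → hour 14); A (finishes hour 7). The controlling bound is hour 19, so D finishes at 19 + 4 = hour 23.
G needs all of D (finishes hour 23); F (finishes hour 17, plus 1-hour gap → hour 18). That puts its earliest start at hour 23; it finishes at 23 + 7 = hour 30.
All tasks are finished once the last one completes. Finish times: A at 7, B at 13, C at 19, D at 23, E at 21, F at 17, G at 30. The latest is hour 30.

30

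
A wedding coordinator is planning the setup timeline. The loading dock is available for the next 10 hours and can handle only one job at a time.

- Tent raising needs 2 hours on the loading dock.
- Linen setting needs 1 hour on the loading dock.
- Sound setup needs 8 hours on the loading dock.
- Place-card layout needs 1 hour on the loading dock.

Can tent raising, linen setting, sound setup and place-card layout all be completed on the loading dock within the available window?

No

Running back to back, the jobs need 2 + 1 + 8 + 1 = 12 hours on the loading dock.
Since 12 > 10, they cannot all fit.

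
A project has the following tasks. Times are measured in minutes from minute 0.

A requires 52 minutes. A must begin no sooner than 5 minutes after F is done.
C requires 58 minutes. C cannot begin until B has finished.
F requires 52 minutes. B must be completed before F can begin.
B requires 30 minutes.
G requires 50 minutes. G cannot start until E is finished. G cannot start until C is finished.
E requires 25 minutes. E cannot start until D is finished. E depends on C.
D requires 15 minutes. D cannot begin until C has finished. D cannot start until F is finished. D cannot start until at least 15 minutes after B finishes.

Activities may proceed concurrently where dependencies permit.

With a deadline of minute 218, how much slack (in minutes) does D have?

40

B has no prerequisites, so it starts at minute 0 and finishes at minute 30.
After B (finishes minute 30), F can start at minute 30 and finishes at minute 82.
C waits on B (finishes minute 30), so it starts at minute 30 and finishes at 30 + 58 = minute 88.
D needs all of C (finishes minute 88); F (finishes minute 82); B (finishes minute 30, plus 15-minute gap → minute 45). That puts its earliest start at minute 88; it finishes at 88 + 15 = minute 103.

Working backward from the deadline:
G must finish by minute 218; it takes 50 minutes, so it must start by 218 − 50 = minute 168.
E feeds into G (must start by minute 168); so E must finish by minute 168 and therefore start by minute 143.
D feeds into E (must start by minute 143); so D must finish by minute 143 and therefore start by minute 128.
So D can start as early as minute 88 and as late as minute 128, giving 128 − 88 = 40 minutes of slack.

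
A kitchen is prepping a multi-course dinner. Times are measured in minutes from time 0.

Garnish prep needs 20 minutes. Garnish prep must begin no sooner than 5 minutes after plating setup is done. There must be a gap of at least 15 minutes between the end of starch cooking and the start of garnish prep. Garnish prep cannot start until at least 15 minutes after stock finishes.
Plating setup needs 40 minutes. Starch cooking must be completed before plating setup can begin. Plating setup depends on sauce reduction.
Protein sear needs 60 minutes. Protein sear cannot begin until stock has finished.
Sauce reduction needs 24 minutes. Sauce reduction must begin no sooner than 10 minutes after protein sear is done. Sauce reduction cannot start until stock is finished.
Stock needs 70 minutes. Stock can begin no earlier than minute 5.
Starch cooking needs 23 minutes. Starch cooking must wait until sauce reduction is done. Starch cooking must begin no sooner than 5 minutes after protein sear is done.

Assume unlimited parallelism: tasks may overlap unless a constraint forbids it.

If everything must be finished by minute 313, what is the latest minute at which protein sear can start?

Nothing follows garnish prep; the deadline of minute 313 is its only limit. It must start by 313 − 20 = minute 293.
Plating setup feeds into garnish prep (must start by minute 293, minus 5-minute gap → minute 288); so plating setup must finish by minute 288 and therefore start by minute 248.
Starch cooking must finish in time for plating setup (must start by minute 248); garnish prep (must start by minute 293, minus 15-minute gap → minute 278). The tightest is minute 248, so starch cooking must start by 248 − 23 = minute 225.
Sauce reduction must finish in time for starch cooking (must start by minute 225); plating setup (must start by minute 248). The tightest is minute 225, so sauce reduction must start by 225 − 24 = minute 201.
Protein sear has several dependents: sauce reduction (must start by minute 201, minus 10-minute gap → minute 191); starch cooking (must start by minute 225, minus 5-minute gap → minute 220). The earliest of those limits is minute 191, so protein sear must start by 191 − 60 = minute 131.

131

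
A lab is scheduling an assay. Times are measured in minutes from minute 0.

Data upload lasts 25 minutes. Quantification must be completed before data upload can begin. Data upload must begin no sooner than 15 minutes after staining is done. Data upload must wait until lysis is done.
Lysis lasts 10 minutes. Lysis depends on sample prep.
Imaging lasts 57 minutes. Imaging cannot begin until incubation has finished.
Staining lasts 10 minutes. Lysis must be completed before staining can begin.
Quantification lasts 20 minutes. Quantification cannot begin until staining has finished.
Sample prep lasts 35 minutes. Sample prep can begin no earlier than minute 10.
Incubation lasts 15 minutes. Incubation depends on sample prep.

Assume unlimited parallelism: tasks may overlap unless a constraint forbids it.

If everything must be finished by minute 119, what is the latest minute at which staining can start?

64

Data upload must finish by minute 119; it takes 25 minutes, so it must start by 119 − 25 = minute 94.
Quantification feeds into data upload (must start by minute 94); so quantification must finish by minute 94 and therefore start by minute 74.
For staining: quantification (must start by minute 74); data upload (must start by minute 94, minus 15-minute gap → minute 79). The most restrictive is minute 74; with a 10-minute duration, staining must start by minute 64.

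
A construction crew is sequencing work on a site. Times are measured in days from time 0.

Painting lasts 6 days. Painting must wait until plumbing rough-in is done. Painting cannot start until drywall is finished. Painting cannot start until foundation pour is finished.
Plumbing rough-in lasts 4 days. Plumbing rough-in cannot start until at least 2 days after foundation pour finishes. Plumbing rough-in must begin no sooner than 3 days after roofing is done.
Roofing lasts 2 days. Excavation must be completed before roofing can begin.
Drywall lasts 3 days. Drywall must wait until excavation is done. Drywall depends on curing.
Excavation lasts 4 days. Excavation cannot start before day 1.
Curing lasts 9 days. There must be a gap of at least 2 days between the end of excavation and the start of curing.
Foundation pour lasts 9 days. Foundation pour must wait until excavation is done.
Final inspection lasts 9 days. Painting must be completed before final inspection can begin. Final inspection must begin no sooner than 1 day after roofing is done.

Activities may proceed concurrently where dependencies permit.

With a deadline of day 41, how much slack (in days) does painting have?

Excavation waits on its own release at day 1, so it starts at day 1 and finishes at 1 + 4 = day 5.
Roofing waits on excavation (finishes day 5), so it starts at day 5 and finishes at 5 + 2 = day 7.
After excavation (finishes day 5, plus 2-day gap → day 7), curing can start at day 7 and finishes at day 16.
For drywall: excavation (finishes day 5); curing (finishes day 16). Taking the maximum gives a start of day 16, and it finishes at 16 + 3 = day 19.
Foundation pour waits on excavation (finishes day 5), so it starts at day 5 and finishes at 5 + 9 = day 14.
Plumbing rough-in needs all of foundation pour (finishes day 14, plus 2-day gap → day 16); roofing (finishes day 7, plus 3-day gap → day 10). That puts its earliest start at day 16; it finishes at 16 + 4 = day 20.
For painting: plumbing rough-in (finishes day 20); drywall (finishes day 19); foundation pour (finishes day 14). Taking the maximum gives a start of day 20, and it finishes at 20 + 6 = day 26.

Working backward from the deadline:
Nothing follows final inspection; the deadline of day 41 is its only limit. It must start by 41 − 9 = day 32.
Since final inspection (must start by day 32) depends on it, painting must finish by day 32. Backing off its 6-day duration gives a latest start of day 26.
So painting can start as early as day 20 and as late as day 26, giving 26 − 20 = 6 days of slack.

6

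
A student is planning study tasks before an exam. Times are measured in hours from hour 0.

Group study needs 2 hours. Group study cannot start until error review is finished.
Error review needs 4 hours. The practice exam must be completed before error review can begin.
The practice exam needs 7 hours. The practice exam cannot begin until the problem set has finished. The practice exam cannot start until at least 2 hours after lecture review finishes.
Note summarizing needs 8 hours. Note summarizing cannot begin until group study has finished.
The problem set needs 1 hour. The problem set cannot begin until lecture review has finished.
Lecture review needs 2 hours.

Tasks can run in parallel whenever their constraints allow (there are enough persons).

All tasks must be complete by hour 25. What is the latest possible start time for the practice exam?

Note summarizing must finish by hour 25; it takes 8 hours, so it must start by 25 − 8 = hour 17.
Group study has to be done before note summarizing (must start by hour 17). That means finishing by hour 17, i.e. starting by 17 − 2 = hour 15.
Error review has to be done before group study (must start by hour 15). That means finishing by hour 15, i.e. starting by 15 − 4 = hour 11.
The practice exam has to be done before error review (must start by hour 11). That means finishing by hour 11, i.e. starting by 11 − 7 = hour 4.

4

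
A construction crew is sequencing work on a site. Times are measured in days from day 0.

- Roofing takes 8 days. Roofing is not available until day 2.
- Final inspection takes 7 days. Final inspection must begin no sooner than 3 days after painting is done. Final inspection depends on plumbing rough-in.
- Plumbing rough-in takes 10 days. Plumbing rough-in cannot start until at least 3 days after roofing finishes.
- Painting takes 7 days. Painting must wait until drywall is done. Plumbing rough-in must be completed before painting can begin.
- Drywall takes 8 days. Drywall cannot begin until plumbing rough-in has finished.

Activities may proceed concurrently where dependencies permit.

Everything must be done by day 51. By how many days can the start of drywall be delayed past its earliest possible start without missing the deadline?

Roofing cannot begin until its own release at day 2. It runs from day 2 to 2 + 8 = day 10.
After roofing (finishes day 10, plus 3-day gap → day 13), plumbing rough-in can start at day 13 and finishes at day 23.
Drywall cannot begin until plumbing rough-in (finishes day 23). It runs from day 23 to 23 + 8 = day 31.

Working backward from the deadline:
Final inspection has no dependents, so it just needs to finish by day 51. Starting by 51 − 7 = day 44 achieves that.
Painting must finish before final inspection (must start by day 44, minus 3-day gap → day 41). With a 7-day duration, painting must start by 41 − 7 = day 34.
Drywall feeds into painting (must start by day 34); so drywall must finish by day 34 and therefore start by day 26.
So drywall can start as early as day 23 and as late as day 26, giving 26 − 23 = 3 days of slack.

3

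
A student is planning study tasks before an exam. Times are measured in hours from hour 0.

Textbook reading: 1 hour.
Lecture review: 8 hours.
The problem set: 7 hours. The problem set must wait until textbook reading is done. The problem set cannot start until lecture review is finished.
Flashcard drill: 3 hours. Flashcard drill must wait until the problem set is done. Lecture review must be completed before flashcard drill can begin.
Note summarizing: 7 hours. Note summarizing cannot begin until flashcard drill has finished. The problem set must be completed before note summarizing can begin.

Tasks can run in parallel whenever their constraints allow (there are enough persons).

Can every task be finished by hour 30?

Yes

Lecture review has no prerequisites, so it starts at hour 0 and finishes at hour 8.
Nothing blocks textbook reading, so it runs from hour 0 to hour 1.
The problem set needs all of textbook reading (finishes hour 1); lecture review (finishes hour 8). That puts its earliest start at hour 8; it finishes at 8 + 7 = hour 15.
Flashcard drill needs all of the problem set (finishes hour 15); lecture review (finishes hour 8). That puts its earliest start at hour 15; it finishes at 15 + 3 = hour 18.
Note summarizing cannot start until flashcard drill (finishes hour 18); the problem set (finishes hour 15). The controlling bound is hour 18, so note summarizing finishes at 18 + 7 = hour 25.
Every task is finished by hour 25, which is no later than the deadline of 30, so the schedule is feasible.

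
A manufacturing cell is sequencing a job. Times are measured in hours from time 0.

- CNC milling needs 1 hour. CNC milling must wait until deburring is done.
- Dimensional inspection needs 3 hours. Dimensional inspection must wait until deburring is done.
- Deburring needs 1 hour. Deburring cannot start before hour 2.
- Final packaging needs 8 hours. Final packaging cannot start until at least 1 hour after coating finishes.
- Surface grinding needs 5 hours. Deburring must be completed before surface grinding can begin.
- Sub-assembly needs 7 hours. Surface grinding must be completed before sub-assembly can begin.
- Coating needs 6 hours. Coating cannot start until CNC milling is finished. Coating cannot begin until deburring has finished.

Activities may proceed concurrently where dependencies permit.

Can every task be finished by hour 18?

Deburring waits on its own release at hour 2, so it starts at hour 2 and finishes at 2 + 1 = hour 3.
After deburring (finishes hour 3), dimensional inspection can start at hour 3 and finishes at hour 6.
After deburring (finishes hour 3), surface grinding can start at hour 3 and finishes at hour 8.
Sub-assembly cannot begin until surface grinding (finishes hour 8). It runs from hour 8 to 8 + 7 = hour 15.
CNC milling waits on deburring (finishes hour 3), so it starts at hour 3 and finishes at 3 + 1 = hour 4.
Coating has to wait for CNC milling (finishes hour 4); deburring (finishes hour 3). The latest of these is hour 4, so coating runs hour 4 to 4 + 6 = hour 10.
After coating (finishes hour 10, plus 1-hour gap → hour 11), final packaging can start at hour 11 and finishes at hour 19.
The earliest everything can be done is hour 19, which is after the deadline of 18, so it is not possible.

No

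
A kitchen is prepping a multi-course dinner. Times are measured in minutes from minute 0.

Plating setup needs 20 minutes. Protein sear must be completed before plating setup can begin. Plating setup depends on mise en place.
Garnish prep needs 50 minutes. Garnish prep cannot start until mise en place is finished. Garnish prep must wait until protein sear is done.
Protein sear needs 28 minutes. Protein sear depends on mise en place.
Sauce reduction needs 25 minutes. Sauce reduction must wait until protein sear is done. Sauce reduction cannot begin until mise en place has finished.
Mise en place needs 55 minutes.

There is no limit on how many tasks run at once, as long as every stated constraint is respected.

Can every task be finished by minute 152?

Mise en place has no prerequisites, so it starts at minute 0 and finishes at minute 55.
After mise en place (finishes minute 55), protein sear can start at minute 55 and finishes at minute 83.
Garnish prep has to wait for mise en place (finishes minute 55); protein sear (finishes minute 83). The latest of these is minute 83, so garnish prep runs minute 83 to 83 + 50 = minute 133.
Plating setup needs all of protein sear (finishes minute 83); mise en place (finishes minute 55). That puts its earliest start at minute 83; it finishes at 83 + 20 = minute 103.
Sauce reduction has to wait for protein sear (finishes minute 83); mise en place (finishes minute 55). The latest of these is minute 83, so sauce reduction runs minute 83 to 83 + 25 = minute 108.
Every task is finished by minute 133, which is no later than the deadline of 152, so the schedule is feasible.

Yes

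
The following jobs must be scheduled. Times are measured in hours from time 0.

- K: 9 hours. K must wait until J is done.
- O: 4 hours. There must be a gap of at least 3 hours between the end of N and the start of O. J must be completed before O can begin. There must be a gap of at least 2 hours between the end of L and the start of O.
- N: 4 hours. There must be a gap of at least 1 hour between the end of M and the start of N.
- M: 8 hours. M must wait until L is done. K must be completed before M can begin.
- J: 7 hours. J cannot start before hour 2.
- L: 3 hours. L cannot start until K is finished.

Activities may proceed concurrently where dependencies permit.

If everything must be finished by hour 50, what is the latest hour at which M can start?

O has no dependents, so it just needs to finish by hour 50. Starting by 50 − 4 = hour 46 achieves that.
N has to be done before O (must start by hour 46, minus 3-hour gap → hour 43). That means finishing by hour 43, i.e. starting by 43 − 4 = hour 39.
M feeds into N (must start by hour 39, minus 1-hour gap → hour 38); so M must finish by hour 38 and therefore start by hour 30.

30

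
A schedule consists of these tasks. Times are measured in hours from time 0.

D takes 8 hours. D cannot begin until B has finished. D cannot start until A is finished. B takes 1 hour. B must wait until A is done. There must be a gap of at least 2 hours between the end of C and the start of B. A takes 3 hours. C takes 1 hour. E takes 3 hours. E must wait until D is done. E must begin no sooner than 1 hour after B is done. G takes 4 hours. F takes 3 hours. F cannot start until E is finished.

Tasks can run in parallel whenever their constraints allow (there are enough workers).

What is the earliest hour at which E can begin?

12

C can start immediately at hour 0; it finishes at hour 1.
A has no prerequisites, so it starts at hour 0 and finishes at hour 3.
B needs all of A (finishes hour 3); C (finishes hour 1, plus 2-hour gap → hour 3). That puts its earliest start at hour 3; it finishes at 3 + 1 = hour 4.
D has to wait for B (finishes hour 4); A (finishes hour 3). The latest of these is hour 4, so D runs hour 4 to 4 + 8 = hour 12.
E waits on D (finishes hour 12); B (finishes hour 4, plus 1-hour gap → hour 5). The latest of these is hour 12, which is the earliest E can start.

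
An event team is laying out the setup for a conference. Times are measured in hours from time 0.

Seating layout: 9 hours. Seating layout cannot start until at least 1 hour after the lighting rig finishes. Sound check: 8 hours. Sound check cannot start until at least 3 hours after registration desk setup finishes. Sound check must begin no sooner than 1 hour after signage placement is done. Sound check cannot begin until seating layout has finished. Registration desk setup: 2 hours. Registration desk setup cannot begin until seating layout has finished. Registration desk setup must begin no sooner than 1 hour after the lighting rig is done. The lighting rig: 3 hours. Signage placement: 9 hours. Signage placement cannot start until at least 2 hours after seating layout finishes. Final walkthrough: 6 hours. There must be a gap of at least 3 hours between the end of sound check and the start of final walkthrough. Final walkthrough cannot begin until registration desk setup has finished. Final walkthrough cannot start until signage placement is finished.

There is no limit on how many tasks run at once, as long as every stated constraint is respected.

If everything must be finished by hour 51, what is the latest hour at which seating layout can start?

13

Final walkthrough has no dependents, so it just needs to finish by hour 51. Starting by 51 − 6 = hour 45 achieves that.
Since final walkthrough (must start by hour 45, minus 3-hour gap → hour 42) depends on it, sound check must finish by hour 42. Backing off its 8-hour duration gives a latest start of hour 34.
For registration desk setup: sound check (must start by hour 34, minus 3-hour gap → hour 31); final walkthrough (must start by hour 45). The most restrictive is hour 31; with a 2-hour duration, registration desk setup must start by hour 29.
For signage placement: sound check (must start by hour 34, minus 1-hour gap → hour 33); final walkthrough (must start by hour 45). The most restrictive is hour 33; with a 9-hour duration, signage placement must start by hour 24.
Seating layout has several dependents: registration desk setup (must start by hour 29); signage placement (must start by hour 24, minus 2-hour gap → hour 22); sound check (must start by hour 34). The earliest of those limits is hour 22, so seating layout must start by 22 − 9 = hour 13.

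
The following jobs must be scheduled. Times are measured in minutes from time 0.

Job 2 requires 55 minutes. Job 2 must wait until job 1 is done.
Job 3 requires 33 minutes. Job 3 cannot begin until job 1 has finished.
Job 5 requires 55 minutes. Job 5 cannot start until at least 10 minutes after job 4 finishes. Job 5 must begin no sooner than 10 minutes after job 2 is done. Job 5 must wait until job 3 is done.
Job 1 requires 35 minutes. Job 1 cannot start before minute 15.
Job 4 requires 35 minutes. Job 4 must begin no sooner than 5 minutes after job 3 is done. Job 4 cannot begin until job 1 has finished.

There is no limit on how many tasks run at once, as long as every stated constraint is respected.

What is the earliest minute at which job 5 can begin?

After its own release at minute 15, job 1 can start at minute 15 and finishes at minute 50.
Job 3 waits on job 1 (finishes minute 50), so it starts at minute 50 and finishes at 50 + 33 = minute 83.
For job 4: job 3 (finishes minute 83, plus 5-minute gap → minute 88); job 1 (finishes minute 50). Taking the maximum gives a start of minute 88, and it finishes at 88 + 35 = minute 123.
Job 2 cannot begin until job 1 (finishes minute 50). It runs from minute 50 to 50 + 55 = minute 105.
Job 5 waits on job 4 (finishes minute 123, plus 10-minute gap → minute 133); job 2 (finishes minute 105, plus 10-minute gap → minute 115); job 3 (finishes minute 83). The latest of these is minute 133, which is the earliest job 5 can start.

133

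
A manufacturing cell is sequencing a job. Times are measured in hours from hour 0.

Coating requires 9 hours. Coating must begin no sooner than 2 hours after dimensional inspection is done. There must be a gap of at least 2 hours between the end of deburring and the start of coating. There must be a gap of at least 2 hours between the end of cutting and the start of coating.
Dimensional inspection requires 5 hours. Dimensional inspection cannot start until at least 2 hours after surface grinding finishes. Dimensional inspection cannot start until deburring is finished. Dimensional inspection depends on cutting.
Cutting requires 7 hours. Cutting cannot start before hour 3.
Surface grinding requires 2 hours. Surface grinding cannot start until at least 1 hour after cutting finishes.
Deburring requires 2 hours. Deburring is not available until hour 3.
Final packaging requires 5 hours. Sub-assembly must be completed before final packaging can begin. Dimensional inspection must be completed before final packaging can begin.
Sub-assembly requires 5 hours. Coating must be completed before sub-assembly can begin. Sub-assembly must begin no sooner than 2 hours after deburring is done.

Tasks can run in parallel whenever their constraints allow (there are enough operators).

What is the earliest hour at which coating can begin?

Deburring cannot begin until its own release at hour 3. It runs from hour 3 to 3 + 2 = hour 5.
Cutting cannot begin until its own release at hour 3. It runs from hour 3 to 3 + 7 = hour 10.
Surface grinding cannot begin until cutting (finishes hour 10, plus 1-hour gap → hour 11). It runs from hour 11 to 11 + 2 = hour 13.
For dimensional inspection: surface grinding (finishes hour 13, plus 2-hour gap → hour 15); deburring (finishes hour 5); cutting (finishes hour 10). Taking the maximum gives a start of hour 15, and it finishes at 15 + 5 = hour 20.
Coating waits on dimensional inspection (finishes hour 20, plus 2-hour gap → hour 22); deburring (finishes hour 5, plus 2-hour gap → hour 7); cutting (finishes hour 10, plus 2-hour gap → hour 12). The latest of these is hour 22, which is the earliest coating can start.

22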